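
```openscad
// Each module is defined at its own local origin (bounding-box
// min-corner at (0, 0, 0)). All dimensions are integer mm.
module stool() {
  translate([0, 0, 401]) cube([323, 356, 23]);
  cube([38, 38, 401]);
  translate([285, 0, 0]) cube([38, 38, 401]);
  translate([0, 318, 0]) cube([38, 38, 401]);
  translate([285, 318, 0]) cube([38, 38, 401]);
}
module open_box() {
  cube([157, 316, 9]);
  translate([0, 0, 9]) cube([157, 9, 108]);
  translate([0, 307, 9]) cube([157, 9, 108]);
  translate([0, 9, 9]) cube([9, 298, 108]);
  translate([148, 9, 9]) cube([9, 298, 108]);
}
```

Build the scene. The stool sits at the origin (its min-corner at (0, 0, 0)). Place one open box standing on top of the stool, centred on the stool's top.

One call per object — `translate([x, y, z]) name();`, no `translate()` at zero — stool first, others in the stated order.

stool();
translate([83, 20, 424]) open_box();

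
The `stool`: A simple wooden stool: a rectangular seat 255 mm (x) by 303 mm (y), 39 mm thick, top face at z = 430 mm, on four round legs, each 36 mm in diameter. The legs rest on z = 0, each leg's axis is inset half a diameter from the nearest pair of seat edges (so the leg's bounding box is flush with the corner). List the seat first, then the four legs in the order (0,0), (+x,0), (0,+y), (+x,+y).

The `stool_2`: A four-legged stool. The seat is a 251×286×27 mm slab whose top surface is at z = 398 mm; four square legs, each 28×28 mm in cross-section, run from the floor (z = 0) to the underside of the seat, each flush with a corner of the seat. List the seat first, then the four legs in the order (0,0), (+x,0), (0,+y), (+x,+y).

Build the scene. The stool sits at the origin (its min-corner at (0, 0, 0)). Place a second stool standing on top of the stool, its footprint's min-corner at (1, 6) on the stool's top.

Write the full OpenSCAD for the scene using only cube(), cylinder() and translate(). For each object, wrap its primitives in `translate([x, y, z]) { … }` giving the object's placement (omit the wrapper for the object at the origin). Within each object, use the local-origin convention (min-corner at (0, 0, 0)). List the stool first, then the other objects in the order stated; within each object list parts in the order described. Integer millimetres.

translate([0, 0, 391]) cube([255, 303, 39]);
translate([18, 18, 0]) cylinder(h = 391, r = 18);
translate([237, 18, 0]) cylinder(h = 391, r = 18);
translate([18, 285, 0]) cylinder(h = 391, r = 18);
translate([237, 285, 0]) cylinder(h = 391, r = 18);
translate([1, 6, 430]) {
  translate([0, 0, 371]) cube([251, 286, 27]);
  cube([28, 28, 371]);
  translate([223, 0, 0]) cube([28, 28, 371]);
  translate([0, 258, 0]) cube([28, 28, 371]);
  translate([223, 258, 0]) cube([28, 28, 371]);
}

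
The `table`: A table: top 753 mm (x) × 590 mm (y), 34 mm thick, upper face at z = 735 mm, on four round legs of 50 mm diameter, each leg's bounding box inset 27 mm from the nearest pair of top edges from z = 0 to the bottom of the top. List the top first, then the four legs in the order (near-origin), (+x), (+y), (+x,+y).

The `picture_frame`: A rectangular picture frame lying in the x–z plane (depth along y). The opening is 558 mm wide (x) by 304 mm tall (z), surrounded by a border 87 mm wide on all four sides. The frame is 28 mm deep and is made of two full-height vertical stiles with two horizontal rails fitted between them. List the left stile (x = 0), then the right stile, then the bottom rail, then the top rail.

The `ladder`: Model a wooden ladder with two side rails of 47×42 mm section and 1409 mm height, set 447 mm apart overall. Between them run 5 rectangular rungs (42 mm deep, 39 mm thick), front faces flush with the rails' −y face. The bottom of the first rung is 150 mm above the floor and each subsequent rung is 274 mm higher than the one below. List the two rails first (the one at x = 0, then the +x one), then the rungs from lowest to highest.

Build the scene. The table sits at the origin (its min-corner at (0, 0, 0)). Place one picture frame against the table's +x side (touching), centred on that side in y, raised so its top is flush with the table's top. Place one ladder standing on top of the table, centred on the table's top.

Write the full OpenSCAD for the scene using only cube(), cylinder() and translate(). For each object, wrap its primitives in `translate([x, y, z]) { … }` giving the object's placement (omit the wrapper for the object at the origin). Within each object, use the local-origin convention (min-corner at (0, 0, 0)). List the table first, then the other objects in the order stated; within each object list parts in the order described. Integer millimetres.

translate([0, 0, 701]) cube([753, 590, 34]);
translate([52, 52, 0]) cylinder(h = 701, r = 25);
translate([701, 52, 0]) cylinder(h = 701, r = 25);
translate([52, 538, 0]) cylinder(h = 701, r = 25);
translate([701, 538, 0]) cylinder(h = 701, r = 25);
translate([753, 281, 257]) {
  cube([87, 28, 478]);
  translate([645, 0, 0]) cube([87, 28, 478]);
  translate([87, 0, 0]) cube([558, 28, 87]);
  translate([87, 0, 391]) cube([558, 28, 87]);
}
translate([153, 274, 735]) {
  cube([47, 42, 1409]);
  translate([400, 0, 0]) cube([47, 42, 1409]);
  translate([47, 0, 150]) cube([353, 42, 39]);
  translate([47, 0, 424]) cube([353, 42, 39]);
  translate([47, 0, 698]) cube([353, 42, 39]);
  translate([47, 0, 972]) cube([353, 42, 39]);
  translate([47, 0, 1246]) cube([353, 42, 39]);
}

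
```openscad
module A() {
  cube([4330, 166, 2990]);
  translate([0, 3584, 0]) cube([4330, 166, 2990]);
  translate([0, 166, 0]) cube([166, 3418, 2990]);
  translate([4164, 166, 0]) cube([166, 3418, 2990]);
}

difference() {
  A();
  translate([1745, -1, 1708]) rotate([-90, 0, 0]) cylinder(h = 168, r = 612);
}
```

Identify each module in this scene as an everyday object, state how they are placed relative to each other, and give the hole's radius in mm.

A is a house frame. The house frame has a circular hole through its front wall. The hole's radius is 612 mm.

The subtracted cylinder has r = 612 mm.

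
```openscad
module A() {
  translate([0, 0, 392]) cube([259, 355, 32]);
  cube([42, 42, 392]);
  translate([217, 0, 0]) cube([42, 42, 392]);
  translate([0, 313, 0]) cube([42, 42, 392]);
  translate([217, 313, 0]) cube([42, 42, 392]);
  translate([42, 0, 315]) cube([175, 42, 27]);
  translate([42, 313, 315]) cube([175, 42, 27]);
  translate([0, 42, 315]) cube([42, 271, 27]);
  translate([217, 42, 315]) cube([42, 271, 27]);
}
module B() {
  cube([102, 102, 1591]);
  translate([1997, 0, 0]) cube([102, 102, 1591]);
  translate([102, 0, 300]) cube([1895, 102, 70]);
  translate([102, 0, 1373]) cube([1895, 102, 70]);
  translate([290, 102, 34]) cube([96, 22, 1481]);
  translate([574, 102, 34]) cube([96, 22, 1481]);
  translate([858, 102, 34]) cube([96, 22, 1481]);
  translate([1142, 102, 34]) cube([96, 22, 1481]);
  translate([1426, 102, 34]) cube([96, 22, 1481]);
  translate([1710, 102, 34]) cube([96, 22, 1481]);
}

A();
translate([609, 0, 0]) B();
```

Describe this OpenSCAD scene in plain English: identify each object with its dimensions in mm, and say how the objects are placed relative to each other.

A is a four-legged stool. The seat is 259×355 mm, 32 mm thick, top at z = 424 mm. It stands on four square legs, each 42×42 mm in cross-section, from z = 0 to the seat underside, each flush with a corner of the seat. Four stretchers, 42 mm wide and 27 mm tall, connect adjacent legs with their undersides at z = 315 mm, each running between the inner faces of the legs it joins and aligned with the legs' outer faces on the other axis.

B is a fence section. Two 102×102 mm posts, 1591 mm tall, stand on the floor with a clear span of 1895 mm between their inner faces. Two horizontal rails of 102×70 mm section span the gap between the posts with their undersides at z = 300 mm and z = 1373 mm, flush with the posts' −y face. 6 pickets, each 96 mm wide, 22 mm thick and 1481 mm tall, are fixed to the +y face of the rails with their bottoms at z = 34 mm, evenly spaced across the span with equal gaps (rounded down to the nearest mm) at the −x end and between each pair — any rounding remainder accumulates at the +x end.

The fence section is on the floor beside the stool on its +x side.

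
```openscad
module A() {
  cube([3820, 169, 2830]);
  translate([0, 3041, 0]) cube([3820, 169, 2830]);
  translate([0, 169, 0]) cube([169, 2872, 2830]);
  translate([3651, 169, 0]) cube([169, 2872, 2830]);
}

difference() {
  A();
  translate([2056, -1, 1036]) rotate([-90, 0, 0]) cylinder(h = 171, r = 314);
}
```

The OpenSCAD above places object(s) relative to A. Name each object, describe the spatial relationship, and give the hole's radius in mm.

The subtracted cylinder has r = 314 mm.

A is a house frame. The house frame has a circular hole through its front wall. The hole's radius is 314 mm.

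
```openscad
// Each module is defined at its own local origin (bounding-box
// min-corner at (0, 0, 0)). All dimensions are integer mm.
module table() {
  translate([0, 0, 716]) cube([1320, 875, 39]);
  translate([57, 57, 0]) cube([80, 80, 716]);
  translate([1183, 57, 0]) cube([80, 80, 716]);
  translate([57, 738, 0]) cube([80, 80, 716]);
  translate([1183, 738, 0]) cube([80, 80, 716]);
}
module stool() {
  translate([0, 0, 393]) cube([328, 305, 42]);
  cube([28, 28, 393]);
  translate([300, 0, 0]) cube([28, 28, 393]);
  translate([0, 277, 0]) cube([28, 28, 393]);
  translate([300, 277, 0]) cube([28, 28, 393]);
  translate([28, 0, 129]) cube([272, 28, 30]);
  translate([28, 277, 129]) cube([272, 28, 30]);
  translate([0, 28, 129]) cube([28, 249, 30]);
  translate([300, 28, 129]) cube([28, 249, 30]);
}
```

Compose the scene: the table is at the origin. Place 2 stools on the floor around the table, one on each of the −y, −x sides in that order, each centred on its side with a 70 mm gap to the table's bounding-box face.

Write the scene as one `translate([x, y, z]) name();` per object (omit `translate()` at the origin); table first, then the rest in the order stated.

table();
translate([496, -375, 0]) stool();
translate([-398, 285, 0]) stool();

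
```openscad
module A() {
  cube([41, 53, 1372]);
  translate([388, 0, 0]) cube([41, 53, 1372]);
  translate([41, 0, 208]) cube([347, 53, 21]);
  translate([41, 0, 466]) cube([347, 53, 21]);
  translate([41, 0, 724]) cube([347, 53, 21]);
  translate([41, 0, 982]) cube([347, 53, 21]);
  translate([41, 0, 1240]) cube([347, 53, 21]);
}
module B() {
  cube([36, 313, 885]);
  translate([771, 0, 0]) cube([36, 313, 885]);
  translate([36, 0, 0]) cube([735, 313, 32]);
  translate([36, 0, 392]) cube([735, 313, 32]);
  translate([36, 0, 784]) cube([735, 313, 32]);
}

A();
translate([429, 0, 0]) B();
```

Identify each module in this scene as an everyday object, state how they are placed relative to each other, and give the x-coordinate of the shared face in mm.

A is a ladder. B is a bookshelf. The bookshelf is against the ladder's +x side, with their −y faces flush. The x-coordinate of the shared face is 429 mm.

The ladder's +x face and the bookshelf's −x face are both at x = 429 mm.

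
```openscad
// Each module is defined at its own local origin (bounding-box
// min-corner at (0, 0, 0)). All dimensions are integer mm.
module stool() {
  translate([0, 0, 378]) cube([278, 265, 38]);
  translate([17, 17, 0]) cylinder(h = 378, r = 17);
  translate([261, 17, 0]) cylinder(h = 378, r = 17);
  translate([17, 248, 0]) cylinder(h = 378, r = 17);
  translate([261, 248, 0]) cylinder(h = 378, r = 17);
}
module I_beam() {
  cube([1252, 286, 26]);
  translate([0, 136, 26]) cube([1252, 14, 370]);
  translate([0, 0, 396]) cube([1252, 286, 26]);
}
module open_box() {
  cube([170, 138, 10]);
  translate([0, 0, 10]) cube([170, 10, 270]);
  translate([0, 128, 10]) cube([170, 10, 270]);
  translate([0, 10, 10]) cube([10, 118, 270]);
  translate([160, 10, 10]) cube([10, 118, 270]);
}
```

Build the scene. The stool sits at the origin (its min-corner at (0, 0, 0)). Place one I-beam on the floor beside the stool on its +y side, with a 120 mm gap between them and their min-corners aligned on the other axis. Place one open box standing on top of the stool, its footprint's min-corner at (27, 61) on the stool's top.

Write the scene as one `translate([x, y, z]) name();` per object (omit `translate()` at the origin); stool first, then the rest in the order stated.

stool();
translate([0, 385, 0]) I_beam();
translate([27, 61, 416]) open_box();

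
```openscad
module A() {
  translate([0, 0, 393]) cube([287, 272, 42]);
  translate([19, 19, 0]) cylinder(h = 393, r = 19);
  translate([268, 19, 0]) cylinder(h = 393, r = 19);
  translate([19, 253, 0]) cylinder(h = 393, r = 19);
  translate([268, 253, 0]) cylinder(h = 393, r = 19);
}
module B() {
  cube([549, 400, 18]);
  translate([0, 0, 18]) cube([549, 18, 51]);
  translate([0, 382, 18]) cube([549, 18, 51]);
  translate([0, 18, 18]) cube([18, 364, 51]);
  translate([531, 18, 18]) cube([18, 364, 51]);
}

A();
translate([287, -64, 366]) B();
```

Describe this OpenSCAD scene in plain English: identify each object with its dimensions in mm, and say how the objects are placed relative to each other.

A is a four-legged stool. The seat is a 287×272×42 mm slab whose top surface is at z = 435 mm; four round legs, each 38 mm in diameter, run from the floor (z = 0) to the underside of the seat, each leg's axis is inset half a diameter from the nearest pair of seat edges (so the leg's bounding box is flush with the corner).

B is an open storage box with external size 549×400×69 mm and wall thickness 18 mm (the base is also 18 mm thick). The base covers the whole footprint; the four walls stand on the base, with the y-facing walls full-width and the x-facing walls fitting between their inner faces.

The open box is beside the stool with their tops flush at z = 435.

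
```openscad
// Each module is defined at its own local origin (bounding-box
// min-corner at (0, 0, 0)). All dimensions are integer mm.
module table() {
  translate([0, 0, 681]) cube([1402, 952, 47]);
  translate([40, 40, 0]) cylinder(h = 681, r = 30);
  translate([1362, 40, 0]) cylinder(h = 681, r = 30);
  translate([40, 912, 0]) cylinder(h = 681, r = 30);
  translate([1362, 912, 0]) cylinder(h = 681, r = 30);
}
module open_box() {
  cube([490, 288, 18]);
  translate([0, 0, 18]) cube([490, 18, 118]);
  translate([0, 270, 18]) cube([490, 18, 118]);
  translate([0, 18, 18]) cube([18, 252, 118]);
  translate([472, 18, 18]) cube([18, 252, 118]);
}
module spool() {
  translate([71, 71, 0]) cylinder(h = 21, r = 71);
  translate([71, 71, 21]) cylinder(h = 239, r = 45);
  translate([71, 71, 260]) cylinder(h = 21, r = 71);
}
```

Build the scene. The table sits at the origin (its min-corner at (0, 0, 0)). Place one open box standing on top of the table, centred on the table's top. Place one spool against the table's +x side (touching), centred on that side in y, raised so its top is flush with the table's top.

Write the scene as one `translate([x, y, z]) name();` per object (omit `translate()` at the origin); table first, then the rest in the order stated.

table();
translate([456, 332, 728]) open_box();
translate([1402, 405, 447]) spool();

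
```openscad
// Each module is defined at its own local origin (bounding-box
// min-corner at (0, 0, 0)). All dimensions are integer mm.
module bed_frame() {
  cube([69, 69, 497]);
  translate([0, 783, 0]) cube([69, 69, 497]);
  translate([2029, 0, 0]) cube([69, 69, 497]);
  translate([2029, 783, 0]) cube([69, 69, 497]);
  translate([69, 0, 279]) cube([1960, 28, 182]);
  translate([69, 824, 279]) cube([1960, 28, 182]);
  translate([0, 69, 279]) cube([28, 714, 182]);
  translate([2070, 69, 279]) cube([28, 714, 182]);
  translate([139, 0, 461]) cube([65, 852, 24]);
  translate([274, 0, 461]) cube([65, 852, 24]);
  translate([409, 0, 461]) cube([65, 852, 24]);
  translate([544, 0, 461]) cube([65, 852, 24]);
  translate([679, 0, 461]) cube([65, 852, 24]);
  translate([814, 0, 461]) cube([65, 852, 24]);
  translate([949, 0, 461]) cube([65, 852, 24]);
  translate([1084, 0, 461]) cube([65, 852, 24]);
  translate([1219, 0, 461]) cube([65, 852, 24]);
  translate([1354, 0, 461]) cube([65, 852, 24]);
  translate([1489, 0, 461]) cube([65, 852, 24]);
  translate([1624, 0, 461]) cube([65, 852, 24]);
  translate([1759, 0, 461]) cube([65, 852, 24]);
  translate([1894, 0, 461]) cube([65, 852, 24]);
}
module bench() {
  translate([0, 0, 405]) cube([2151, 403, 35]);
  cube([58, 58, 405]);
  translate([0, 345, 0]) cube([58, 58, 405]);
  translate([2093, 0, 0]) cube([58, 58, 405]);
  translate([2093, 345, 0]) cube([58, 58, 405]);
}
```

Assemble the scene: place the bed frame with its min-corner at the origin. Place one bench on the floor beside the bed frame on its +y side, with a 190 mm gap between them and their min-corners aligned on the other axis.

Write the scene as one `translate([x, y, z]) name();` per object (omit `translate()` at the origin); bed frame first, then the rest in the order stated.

bed_frame();
translate([0, 1042, 0]) bench();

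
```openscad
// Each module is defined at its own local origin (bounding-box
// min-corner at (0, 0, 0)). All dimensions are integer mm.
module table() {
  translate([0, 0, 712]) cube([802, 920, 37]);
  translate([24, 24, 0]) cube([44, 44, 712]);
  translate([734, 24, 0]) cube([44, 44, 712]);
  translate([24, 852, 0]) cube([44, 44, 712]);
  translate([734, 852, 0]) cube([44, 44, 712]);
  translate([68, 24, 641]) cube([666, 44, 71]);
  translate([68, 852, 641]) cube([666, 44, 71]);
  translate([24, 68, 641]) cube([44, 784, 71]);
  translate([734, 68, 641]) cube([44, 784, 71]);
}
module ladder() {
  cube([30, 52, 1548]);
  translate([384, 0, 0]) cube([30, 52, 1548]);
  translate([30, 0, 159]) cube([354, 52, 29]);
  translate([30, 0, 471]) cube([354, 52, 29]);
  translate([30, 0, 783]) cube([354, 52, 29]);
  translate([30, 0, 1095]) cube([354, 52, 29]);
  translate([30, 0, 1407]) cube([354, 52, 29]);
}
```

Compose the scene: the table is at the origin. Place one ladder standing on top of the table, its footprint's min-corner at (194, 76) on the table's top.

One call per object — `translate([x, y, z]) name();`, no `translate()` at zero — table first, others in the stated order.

table();
translate([194, 76, 749]) ladder();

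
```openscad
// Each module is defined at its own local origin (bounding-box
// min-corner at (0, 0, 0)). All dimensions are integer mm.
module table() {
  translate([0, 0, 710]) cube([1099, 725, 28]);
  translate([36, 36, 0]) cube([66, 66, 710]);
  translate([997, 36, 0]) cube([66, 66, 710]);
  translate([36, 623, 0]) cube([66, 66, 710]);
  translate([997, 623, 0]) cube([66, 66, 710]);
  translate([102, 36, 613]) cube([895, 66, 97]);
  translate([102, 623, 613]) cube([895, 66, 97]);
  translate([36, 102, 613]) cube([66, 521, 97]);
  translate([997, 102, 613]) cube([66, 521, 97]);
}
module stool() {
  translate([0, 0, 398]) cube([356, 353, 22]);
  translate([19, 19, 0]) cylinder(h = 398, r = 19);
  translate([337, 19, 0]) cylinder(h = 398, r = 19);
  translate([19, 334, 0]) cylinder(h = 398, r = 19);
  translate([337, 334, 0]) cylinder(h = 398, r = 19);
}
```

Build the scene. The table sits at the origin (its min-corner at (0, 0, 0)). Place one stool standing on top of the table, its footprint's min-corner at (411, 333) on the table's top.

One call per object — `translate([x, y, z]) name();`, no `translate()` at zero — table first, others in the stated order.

table();
translate([411, 333, 738]) stool();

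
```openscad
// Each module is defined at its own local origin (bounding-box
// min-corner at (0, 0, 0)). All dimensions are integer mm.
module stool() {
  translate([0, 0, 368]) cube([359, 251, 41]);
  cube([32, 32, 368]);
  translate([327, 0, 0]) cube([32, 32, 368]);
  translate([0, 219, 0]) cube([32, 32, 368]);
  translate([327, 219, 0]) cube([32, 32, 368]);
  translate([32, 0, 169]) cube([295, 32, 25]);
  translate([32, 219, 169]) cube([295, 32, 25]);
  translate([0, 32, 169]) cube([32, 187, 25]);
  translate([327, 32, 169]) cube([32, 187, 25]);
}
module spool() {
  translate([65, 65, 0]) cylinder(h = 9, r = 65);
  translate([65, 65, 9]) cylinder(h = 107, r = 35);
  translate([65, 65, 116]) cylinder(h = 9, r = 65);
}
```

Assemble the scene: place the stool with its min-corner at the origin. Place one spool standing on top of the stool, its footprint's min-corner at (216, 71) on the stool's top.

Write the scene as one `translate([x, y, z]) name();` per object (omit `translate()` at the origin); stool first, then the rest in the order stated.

stool();
translate([216, 71, 409]) spool();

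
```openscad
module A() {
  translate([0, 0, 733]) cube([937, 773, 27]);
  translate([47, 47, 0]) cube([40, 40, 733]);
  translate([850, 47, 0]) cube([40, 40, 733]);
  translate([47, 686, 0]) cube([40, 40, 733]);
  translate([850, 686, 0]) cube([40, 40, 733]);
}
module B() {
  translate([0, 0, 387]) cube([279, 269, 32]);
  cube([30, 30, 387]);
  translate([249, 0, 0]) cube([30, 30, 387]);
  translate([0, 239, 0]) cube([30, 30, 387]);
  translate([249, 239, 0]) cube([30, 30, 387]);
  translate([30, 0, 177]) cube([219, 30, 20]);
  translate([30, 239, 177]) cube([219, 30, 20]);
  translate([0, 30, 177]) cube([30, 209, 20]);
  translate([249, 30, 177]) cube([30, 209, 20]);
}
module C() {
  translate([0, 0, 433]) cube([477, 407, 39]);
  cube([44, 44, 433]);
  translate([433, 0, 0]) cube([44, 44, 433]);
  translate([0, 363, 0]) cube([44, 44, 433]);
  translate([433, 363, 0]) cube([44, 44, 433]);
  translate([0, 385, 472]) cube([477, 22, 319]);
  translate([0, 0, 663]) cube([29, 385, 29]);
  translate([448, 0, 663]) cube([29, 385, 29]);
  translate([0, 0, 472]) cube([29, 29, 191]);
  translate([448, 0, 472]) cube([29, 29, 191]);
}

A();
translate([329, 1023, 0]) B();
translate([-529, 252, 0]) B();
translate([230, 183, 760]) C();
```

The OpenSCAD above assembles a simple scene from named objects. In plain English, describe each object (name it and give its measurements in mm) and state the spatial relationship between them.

A is a table with a 937×773 mm rectangular top, 27 mm thick, top surface at z = 760 mm, supported by four 40×40 mm square legs, each inset 47 mm from the nearest pair of top edges, running from the floor.

B is a four-legged stool. The seat is 279×269 mm, 32 mm thick, top at z = 419 mm. It stands on four square legs, each 30×30 mm in cross-section, from z = 0 to the seat underside, each flush with a corner of the seat. Four stretchers, 30 mm wide and 20 mm tall, connect adjacent legs with their undersides at z = 177 mm, each running between the inner faces of the legs it joins and aligned with the legs' outer faces on the other axis.

C is a chair: 477×407 mm seat, 39 mm thick, top at z = 472 mm, on four 44 mm square corner legs flush with the seat edges. A 22 mm thick backrest slab spans the full seat width, extending 319 mm above the seat top, its back face flush with the seat's +y edge. Two armrests of 29×29 mm section run along each side from the seat's front edge to the front of the backrest, top faces 220 mm above the seat top and outer faces flush with the seat's x-edges; a 29×29 mm post under the front of each armrest stands on the seat at the front corner.

Two stools sit around the table at the +y, −x sides. The chair is on top of the table, centred.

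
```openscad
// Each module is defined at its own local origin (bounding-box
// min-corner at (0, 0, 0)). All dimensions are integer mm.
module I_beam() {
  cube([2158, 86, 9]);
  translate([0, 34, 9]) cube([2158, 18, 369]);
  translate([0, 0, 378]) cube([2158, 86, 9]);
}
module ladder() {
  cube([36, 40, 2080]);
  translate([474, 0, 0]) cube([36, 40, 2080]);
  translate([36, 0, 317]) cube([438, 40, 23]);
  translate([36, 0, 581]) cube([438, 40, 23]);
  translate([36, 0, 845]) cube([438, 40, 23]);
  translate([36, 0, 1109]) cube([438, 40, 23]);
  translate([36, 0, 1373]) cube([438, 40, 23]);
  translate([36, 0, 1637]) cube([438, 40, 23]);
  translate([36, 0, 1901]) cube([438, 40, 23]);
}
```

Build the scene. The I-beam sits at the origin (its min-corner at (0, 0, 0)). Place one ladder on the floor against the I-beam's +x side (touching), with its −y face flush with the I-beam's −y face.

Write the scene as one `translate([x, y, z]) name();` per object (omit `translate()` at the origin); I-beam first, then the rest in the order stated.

I_beam();
translate([2158, 0, 0]) ladder();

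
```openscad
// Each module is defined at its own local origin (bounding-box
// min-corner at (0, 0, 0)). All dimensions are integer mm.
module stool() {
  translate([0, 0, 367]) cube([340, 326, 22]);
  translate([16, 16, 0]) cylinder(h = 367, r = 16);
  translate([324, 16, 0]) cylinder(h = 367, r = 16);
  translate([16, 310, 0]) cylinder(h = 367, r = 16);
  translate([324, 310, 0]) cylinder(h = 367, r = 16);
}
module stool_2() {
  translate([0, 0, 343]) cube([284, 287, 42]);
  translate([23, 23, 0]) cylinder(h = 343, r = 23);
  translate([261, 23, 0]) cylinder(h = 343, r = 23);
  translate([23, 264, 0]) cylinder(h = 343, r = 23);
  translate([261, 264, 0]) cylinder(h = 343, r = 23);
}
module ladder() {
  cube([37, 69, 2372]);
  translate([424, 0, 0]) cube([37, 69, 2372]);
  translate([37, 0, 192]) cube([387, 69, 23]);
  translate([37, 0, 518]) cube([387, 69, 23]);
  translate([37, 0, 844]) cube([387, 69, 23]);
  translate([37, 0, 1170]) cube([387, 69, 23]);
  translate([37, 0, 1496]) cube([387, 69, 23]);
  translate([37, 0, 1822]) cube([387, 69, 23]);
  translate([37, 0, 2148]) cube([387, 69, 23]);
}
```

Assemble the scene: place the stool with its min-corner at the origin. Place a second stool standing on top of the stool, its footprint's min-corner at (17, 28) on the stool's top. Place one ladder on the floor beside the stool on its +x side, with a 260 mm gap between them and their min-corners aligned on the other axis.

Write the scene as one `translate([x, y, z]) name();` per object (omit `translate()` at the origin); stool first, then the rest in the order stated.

stool();
translate([17, 28, 389]) stool_2();
translate([600, 0, 0]) ladder();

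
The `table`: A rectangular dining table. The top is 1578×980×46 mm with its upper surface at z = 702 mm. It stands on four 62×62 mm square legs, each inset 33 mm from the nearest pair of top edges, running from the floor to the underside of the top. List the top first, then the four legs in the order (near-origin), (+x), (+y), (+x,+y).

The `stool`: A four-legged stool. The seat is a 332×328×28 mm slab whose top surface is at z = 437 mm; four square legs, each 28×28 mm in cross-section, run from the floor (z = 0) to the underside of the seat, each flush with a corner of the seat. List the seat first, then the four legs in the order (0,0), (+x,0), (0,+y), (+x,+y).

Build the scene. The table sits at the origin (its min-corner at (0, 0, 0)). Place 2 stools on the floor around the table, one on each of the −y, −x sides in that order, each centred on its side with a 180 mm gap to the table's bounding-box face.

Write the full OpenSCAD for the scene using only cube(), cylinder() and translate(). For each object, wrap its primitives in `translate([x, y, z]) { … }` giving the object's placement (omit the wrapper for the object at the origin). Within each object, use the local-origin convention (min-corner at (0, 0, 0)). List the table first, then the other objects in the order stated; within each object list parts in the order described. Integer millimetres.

translate([0, 0, 656]) cube([1578, 980, 46]);
translate([33, 33, 0]) cube([62, 62, 656]);
translate([1483, 33, 0]) cube([62, 62, 656]);
translate([33, 885, 0]) cube([62, 62, 656]);
translate([1483, 885, 0]) cube([62, 62, 656]);
translate([623, -508, 0]) {
  translate([0, 0, 409]) cube([332, 328, 28]);
  cube([28, 28, 409]);
  translate([304, 0, 0]) cube([28, 28, 409]);
  translate([0, 300, 0]) cube([28, 28, 409]);
  translate([304, 300, 0]) cube([28, 28, 409]);
}
translate([-512, 326, 0]) {
  translate([0, 0, 409]) cube([332, 328, 28]);
  cube([28, 28, 409]);
  translate([304, 0, 0]) cube([28, 28, 409]);
  translate([0, 300, 0]) cube([28, 28, 409]);
  translate([304, 300, 0]) cube([28, 28, 409]);
}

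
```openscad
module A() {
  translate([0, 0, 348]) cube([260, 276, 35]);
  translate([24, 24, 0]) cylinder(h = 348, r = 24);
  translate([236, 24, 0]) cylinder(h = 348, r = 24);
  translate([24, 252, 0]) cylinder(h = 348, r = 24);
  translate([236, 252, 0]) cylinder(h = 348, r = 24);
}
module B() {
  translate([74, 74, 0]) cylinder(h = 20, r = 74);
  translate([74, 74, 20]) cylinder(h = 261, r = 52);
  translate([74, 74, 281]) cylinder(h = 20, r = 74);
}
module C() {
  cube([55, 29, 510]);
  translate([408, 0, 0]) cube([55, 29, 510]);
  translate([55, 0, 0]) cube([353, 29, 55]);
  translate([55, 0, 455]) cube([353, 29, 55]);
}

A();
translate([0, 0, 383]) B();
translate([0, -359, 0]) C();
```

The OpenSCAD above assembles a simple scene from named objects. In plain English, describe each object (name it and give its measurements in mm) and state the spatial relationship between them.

A is a four-legged stool. The seat is a 260×276×35 mm slab whose top surface is at z = 383 mm; four round legs, each 48 mm in diameter, run from the floor (z = 0) to the underside of the seat, each leg's axis is inset half a diameter from the nearest pair of seat edges (so the leg's bounding box is flush with the corner).

B is a spool: two coaxial disc flanges of radius 74 mm and thickness 20 mm, joined by a core cylinder of radius 52 mm and height 261 mm. The lower flange rests on z = 0 and the three cylinders share a vertical axis.

C is a rectangular picture frame lying in the x–z plane (depth along y). The opening is 353 mm wide (x) by 400 mm tall (z), surrounded by a border 55 mm wide on all four sides. The frame is 29 mm deep and is made of two full-height vertical stiles with two horizontal rails fitted between them.

The spool is on top of the stool. The picture frame is on the floor beside the stool on its −y side.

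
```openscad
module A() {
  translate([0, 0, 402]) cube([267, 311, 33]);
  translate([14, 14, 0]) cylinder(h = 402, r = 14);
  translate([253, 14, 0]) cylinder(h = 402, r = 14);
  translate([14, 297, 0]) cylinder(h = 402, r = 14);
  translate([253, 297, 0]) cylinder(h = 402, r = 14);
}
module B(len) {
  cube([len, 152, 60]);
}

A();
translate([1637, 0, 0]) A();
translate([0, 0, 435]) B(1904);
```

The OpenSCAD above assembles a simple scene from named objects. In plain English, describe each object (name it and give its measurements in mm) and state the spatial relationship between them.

A is a four-legged stool. The seat is a 267×311×33 mm slab whose top surface is at z = 435 mm; four round legs, each 28 mm in diameter, run from the floor (z = 0) to the underside of the seat, each leg's axis is inset half a diameter from the nearest pair of seat edges (so the leg's bounding box is flush with the corner).

B is a rectangular beam 1904 mm long (x), 152 mm deep (y), 60 mm thick (z).

The beam spans the tops of two stools placed 1370 mm apart, resting at z = 435 mm.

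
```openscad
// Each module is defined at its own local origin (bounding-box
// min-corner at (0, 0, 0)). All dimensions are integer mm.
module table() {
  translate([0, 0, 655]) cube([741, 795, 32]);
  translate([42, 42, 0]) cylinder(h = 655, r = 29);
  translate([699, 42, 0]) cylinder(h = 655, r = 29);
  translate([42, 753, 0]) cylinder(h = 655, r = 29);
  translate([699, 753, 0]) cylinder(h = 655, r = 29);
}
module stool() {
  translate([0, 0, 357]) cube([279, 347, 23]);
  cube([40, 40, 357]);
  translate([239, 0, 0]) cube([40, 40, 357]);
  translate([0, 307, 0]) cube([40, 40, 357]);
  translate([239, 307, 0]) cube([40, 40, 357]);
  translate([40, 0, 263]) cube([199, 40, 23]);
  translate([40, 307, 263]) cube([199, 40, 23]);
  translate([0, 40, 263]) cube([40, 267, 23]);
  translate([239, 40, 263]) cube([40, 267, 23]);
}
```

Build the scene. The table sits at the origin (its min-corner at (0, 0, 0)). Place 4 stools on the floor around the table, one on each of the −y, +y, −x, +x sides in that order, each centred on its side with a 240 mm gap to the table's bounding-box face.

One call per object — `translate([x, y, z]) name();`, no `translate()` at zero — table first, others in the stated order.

table();
translate([231, -587, 0]) stool();
translate([231, 1035, 0]) stool();
translate([-519, 224, 0]) stool();
translate([981, 224, 0]) stool();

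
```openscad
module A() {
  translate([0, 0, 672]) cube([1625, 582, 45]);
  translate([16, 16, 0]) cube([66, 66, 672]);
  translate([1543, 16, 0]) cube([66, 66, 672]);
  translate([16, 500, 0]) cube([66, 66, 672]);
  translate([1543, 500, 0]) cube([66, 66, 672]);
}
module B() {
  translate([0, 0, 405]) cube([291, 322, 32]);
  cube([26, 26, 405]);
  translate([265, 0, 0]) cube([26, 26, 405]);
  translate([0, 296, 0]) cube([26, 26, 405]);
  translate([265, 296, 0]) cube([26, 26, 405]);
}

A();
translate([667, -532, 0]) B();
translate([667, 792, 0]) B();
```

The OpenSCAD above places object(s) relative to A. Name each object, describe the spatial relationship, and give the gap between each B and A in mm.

Each stool's nearest face is 210 mm from the table's bounding box.

A is a table. B is a stool. Two stools sit around the table at the −y, +y sides. The gap between each stool and the table is 210 mm.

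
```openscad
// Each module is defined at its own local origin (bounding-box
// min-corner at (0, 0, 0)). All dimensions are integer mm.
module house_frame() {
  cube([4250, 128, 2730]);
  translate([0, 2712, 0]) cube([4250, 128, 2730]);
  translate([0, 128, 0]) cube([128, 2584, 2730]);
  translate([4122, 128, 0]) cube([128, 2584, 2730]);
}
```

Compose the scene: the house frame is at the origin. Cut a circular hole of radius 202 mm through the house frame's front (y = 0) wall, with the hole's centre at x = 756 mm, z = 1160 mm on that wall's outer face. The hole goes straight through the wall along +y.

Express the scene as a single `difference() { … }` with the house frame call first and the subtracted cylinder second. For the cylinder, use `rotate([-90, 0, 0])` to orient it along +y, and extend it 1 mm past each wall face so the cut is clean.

difference() {
  house_frame();
  translate([756, -1, 1160]) rotate([-90, 0, 0]) cylinder(h = 130, r = 202);
}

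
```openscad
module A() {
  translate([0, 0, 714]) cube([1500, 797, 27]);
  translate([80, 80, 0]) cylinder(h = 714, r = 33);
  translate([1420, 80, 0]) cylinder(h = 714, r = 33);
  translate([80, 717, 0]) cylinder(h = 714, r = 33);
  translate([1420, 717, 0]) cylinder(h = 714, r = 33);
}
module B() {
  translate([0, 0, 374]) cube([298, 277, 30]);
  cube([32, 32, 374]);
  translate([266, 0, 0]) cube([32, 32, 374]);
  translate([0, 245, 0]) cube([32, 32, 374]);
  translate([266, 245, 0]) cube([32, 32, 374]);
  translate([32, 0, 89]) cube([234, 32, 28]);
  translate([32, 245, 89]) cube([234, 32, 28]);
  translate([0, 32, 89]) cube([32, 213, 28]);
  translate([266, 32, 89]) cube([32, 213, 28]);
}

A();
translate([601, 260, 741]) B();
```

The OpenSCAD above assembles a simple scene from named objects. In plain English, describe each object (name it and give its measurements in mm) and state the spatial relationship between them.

A is a table with a 1500×797 mm rectangular top, 27 mm thick, top surface at z = 741 mm, supported by four round legs of 66 mm diameter, each leg's bounding box inset 47 mm from the nearest pair of top edges, running from the floor.

B is a four-legged stool. The seat is 298×277 mm, 30 mm thick, top at z = 404 mm. It stands on four square legs, each 32×32 mm in cross-section, from z = 0 to the seat underside, each flush with a corner of the seat. Four stretchers, 32 mm wide and 28 mm tall, connect adjacent legs with their undersides at z = 89 mm, each running between the inner faces of the legs it joins and aligned with the legs' outer faces on the other axis.

The stool is on top of the table, centred.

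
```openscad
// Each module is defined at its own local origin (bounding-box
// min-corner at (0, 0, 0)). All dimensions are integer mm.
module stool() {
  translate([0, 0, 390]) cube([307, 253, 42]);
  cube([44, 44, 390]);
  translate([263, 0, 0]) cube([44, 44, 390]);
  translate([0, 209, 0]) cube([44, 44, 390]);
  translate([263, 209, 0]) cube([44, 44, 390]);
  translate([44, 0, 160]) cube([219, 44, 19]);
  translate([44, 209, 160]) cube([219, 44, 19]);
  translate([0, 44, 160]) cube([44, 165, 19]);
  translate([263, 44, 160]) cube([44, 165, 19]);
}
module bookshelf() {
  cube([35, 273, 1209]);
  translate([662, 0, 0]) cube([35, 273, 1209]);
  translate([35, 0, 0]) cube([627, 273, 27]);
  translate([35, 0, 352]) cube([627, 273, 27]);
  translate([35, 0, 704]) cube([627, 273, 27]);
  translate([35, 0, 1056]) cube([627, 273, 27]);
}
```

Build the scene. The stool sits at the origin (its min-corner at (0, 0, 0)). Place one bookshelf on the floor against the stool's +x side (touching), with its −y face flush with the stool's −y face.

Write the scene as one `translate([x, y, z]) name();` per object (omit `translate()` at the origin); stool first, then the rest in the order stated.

stool();
translate([307, 0, 0]) bookshelf();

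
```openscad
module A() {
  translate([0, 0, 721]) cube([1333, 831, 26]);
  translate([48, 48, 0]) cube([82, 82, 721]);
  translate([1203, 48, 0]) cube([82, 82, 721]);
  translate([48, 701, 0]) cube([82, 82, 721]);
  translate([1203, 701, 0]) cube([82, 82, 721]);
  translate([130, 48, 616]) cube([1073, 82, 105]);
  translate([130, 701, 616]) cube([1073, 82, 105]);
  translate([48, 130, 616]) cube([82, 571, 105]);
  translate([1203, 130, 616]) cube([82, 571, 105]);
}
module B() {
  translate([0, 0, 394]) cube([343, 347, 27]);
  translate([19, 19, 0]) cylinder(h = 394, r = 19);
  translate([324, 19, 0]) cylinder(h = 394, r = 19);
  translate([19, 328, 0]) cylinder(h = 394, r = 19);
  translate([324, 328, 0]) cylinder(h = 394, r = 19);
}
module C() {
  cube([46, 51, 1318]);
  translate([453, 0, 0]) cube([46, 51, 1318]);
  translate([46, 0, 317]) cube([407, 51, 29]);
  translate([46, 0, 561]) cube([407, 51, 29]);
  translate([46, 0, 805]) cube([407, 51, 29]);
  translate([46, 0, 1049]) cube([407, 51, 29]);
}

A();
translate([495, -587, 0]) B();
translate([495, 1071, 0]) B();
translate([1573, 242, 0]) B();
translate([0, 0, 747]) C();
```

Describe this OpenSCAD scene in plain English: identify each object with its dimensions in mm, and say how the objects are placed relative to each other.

A is a table: top 1333 mm (x) × 831 mm (y), 26 mm thick, upper face at z = 747 mm, on four 82×82 mm square legs, each inset 48 mm from the nearest pair of top edges, running from z = 0 to the bottom of the top. Four apron rails, 82 mm thick and 105 mm tall, run between adjacent legs with their top edges flush with the underside of the top and their outer faces flush with the legs' outer faces.

B is a four-legged stool. The seat is a 343×347×27 mm slab whose top surface is at z = 421 mm; four round legs, each 38 mm in diameter, run from the floor (z = 0) to the underside of the seat, each leg's axis is inset half a diameter from the nearest pair of seat edges (so the leg's bounding box is flush with the corner).

C is a straight ladder. Two 46×51 mm vertical rails, 1318 mm tall, stand 499 mm apart (outside-to-outside) with their front faces coplanar on the −y side. 4 rungs, each 51 mm deep and 29 mm tall, span between the inner faces of the rails, front faces flush with the rails. The lowest rung's underside is at z = 317 mm and rungs are spaced 244 mm apart (underside to underside).

Three stools sit around the table at the −y, +y, +x sides. The ladder is on top of the table.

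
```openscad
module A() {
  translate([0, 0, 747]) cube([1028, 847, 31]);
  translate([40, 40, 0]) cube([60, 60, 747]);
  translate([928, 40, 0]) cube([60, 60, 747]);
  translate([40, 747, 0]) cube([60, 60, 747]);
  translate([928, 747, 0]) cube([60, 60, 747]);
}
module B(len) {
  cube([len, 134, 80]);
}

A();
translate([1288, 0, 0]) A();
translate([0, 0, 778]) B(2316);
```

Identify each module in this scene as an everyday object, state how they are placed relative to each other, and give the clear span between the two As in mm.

A is a table. B is a beam. A beam spans the tops of two tables. The clear span between the two tables is 260 mm.

Second table starts at x = 1288; first ends at x = 1028; clear span = 1288 − 1028 = 260 mm.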